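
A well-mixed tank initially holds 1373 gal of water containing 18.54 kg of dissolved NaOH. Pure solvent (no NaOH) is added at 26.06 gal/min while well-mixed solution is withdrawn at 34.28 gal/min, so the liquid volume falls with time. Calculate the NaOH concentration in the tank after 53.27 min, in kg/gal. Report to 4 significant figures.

Total volume: dV/dt = Q_in − Q_out = -8.22000 gal/min, so V(t) = 1373 − 8.22000 t and V(53.27) = 935.121 gal.
Solute balance: dm/dt = 0 − Q_out C = −Q_out m/V(t).
Separate: dm/m = −Q_out dt/V(t) ⇒ ln(m/m₀) = −(Q_out/(Q_in−Q_out)) ln(V/V₀).
m = m₀ (V₀/V)^(Q_out/(Q_in−Q_out)) = 18.54 × (1373/935.121)^(-4.17032) = 3.73671 kg.
C = m/V = 3.73671/935.121 = 0.00399596 kg/gal.

0.003996 kg/gal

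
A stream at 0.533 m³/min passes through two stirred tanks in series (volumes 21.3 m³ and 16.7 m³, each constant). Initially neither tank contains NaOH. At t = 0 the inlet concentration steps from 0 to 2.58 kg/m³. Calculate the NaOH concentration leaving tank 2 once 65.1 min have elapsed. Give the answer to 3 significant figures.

Species balance on tank i: dCᵢ/dt = (Cᵢ₋₁ − Cᵢ)/τᵢ with τᵢ = Vᵢ/Q.
τ₁ = 21.3/0.533 = 39.962 min; τ₂ = 16.7/0.533 = 31.332 min.
Solving the cascade with C₁(0)=C₂(0)=0 gives C₂(t) = C_in[1 − (τ₁ e^(−t/τ₁) − τ₂ e^(−t/τ₂))/(τ₁ − τ₂)].
At t = 65.1: e^(−t/τ₁) = 0.19612, e^(−t/τ₂) = 0.12521.
C₂ = 2.58·[1 − (39.962·0.19612 − 31.332·0.12521)/(8.6304)] = 2.58·0.54645 = 1.4099 kg/m³.

1.41 kg/m³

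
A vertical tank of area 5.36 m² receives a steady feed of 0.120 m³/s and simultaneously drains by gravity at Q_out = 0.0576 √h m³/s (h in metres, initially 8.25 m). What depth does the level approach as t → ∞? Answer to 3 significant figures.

4.34 m

Level balance: A dh/dt = 0.120 − 0.0576 √h. Setting dh/dt = 0:
Q_in = 0.0576 √h_ss ⇒ √h_ss = 0.120/0.0576 = 2.0833.
h_ss = 2.0833² = 4.3403 m. (Since h₀ = 8.25 m > h_ss, the level will fall toward this value.)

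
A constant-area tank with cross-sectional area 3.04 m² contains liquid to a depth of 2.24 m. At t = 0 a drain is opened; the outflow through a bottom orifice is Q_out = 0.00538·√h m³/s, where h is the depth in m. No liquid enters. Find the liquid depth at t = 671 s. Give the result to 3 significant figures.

0.815 m

A dh/dt = −Q_out = −0.00538 √h.
∫ h^(−1/2) dh = −(0.00538/A) ∫ dt, giving 2√h = 2√h₀ − (0.00538/A) t.
√h = √2.24 − 0.00538·671/(2·3.04) = 1.4967 − 0.59375 = 0.90292.
h = 0.90292² = 0.81526 m.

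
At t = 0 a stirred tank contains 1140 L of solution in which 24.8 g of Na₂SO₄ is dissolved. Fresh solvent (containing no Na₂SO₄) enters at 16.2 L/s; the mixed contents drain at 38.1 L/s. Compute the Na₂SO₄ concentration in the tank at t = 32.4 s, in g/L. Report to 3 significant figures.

0.0106 g/L

Let m(t) be the amount of Na₂SO₄. Volume: V(t) = V₀ + (Q_in − Q_out) t = 1140 − 21.900 t; V(32.4) = 430.44 L.
Solute balance: dm/dt = 0 − Q_out C = −Q_out m/V(t).
Separate: dm/m = −Q_out dt/V(t) ⇒ ln(m/m₀) = −(Q_out/(Q_in−Q_out)) ln(V/V₀).
m = m₀ (V₀/V)^(Q_out/(Q_in−Q_out)) = 24.8 × (1140/430.44)^(-1.7397) = 4.5558 g.
C = m/V = 4.5558/430.44 = 0.010584 g/L.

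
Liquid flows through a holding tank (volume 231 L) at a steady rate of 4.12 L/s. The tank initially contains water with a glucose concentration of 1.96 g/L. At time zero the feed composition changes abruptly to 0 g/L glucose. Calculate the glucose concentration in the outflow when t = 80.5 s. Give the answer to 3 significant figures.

0.466 g/L

Accumulation = in − out for the solute gives V dC/dt = Q(C_in − C).
Rewrite as dC/dt + C/τ = C_in/τ, τ = V/Q = 56.068 s.
Solution: C(t) = C_in + (C₀ − C_in) e^(−t/τ).
C(80.5) = 0 + (1.96 − 0)·e^(−80.5/56.068) = 0 + (1.9600)·0.23794 = 0.46635 g/L.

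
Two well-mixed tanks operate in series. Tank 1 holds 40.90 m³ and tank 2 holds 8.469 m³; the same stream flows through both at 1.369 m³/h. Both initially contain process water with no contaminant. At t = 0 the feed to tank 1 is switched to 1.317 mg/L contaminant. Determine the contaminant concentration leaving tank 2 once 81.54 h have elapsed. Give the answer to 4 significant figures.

1.209 mg/L

Each tank obeys Vᵢ dCᵢ/dt = Q(Cᵢ₋₁ − Cᵢ), so τᵢ = Vᵢ/Q.
τ₁ = 40.90/1.369 = 29.8758 h; τ₂ = 8.469/1.369 = 6.18627 h.
Solving the cascade with C₁(0)=C₂(0)=0 gives C₂(t) = C_in[1 − (τ₁ e^(−t/τ₁) − τ₂ e^(−t/τ₂))/(τ₁ − τ₂)].
At t = 81.54: e^(−t/τ₁) = 0.0652651, e^(−t/τ₂) = 1.88646e-06.
C₂ = 1.317·[1 − (29.8758·0.0652651 − 6.18627·1.88646e-06)/(23.6896)] = 1.317·0.917692 = 1.20860 mg/L.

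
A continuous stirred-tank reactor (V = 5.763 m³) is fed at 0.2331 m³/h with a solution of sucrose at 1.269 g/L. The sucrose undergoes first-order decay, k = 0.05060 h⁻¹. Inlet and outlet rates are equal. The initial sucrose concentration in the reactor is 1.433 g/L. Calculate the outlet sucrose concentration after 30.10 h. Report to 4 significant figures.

V dC/dt = Q(C_in − C) − k V C.
This is linear with rate a = Q/V + k = 0.0910477 h⁻¹.
C_ss = Q C_in/(Q + kV) = 0.563750 g/L; C(t) = C_ss + (C₀ − C_ss) e^(−a t).
C(30.10) = 0.563750 + (0.869250)·e^(−0.0910477·30.10) = 0.563750 + (0.869250)·0.0645358 = 0.619848 g/L.

0.6198 g/L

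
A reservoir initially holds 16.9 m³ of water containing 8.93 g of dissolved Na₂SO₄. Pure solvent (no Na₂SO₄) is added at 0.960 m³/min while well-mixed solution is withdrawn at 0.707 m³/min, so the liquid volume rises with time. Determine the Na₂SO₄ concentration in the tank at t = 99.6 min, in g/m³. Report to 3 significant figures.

Let m(t) be the amount of Na₂SO₄. Volume: V(t) = V₀ + (Q_in − Q_out) t = 16.9 + 0.25300 t; V(99.6) = 42.099 m³.
No Na₂SO₄ enters, so dm/dt = −Q_out · (m/V).
Separate: dm/m = −Q_out dt/V(t) ⇒ ln(m/m₀) = −(Q_out/(Q_in−Q_out)) ln(V/V₀).
m = m₀ (V₀/V)^(Q_out/(Q_in−Q_out)) = 8.93 × (16.9/42.099)^(2.7945) = 0.69690 g.
C = m/V = 0.69690/42.099 = 0.016554 g/m³.

0.0166 g/m³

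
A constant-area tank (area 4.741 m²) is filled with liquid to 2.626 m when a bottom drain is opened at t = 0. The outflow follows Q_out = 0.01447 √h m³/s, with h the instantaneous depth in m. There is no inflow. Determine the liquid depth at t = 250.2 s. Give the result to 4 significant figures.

1.534 m

Volume balance on the tank: A dh/dt = −0.01447 √h.
This is separable: 2 d(√h)/dt = −0.01447/A, so √h = √h₀ − (0.01447/(2A)) t.
√h = √2.626 − 0.01447·250.2/(2·4.741) = 1.62049 − 0.381818 = 1.23868.
h = 1.23868² = 1.53432 m.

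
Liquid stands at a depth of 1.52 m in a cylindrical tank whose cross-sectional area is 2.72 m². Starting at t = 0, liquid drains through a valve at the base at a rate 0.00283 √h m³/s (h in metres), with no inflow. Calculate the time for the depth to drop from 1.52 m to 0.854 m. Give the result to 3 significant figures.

Mass balance (ρ constant): A dh/dt = −0.00283 √h.
This is separable: 2 d(√h)/dt = −0.00283/A, so √h = √h₀ − (0.00283/(2A)) t.
t = 2A(√h₀ − √h)/0.00283 = 2·2.72·(√1.52 − √0.854)/0.00283
  = 5.4400 × (1.2329 − 0.92412) / 0.00283 = 593.52 s.

594 s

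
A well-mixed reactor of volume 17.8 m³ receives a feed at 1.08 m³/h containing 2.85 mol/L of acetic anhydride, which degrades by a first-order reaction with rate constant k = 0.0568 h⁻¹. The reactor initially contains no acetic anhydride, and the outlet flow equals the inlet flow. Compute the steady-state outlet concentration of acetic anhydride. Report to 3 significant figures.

1.47 mol/L

V dC/dt = Q(C_in − C) − k V C.
At steady state: 0 = Q C_in − (Q + kV) C_ss, so C_ss = Q C_in/(Q + kV).
C_ss = 1.08·2.85/(1.08 + 0.0568·17.8) = 3.0780/2.0910 = 1.4720 mol/L.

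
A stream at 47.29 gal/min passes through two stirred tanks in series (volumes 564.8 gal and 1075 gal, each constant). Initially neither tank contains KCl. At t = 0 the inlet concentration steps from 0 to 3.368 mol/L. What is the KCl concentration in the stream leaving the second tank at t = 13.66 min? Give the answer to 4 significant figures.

Each tank obeys Vᵢ dCᵢ/dt = Q(Cᵢ₋₁ − Cᵢ), so τᵢ = Vᵢ/Q.
τ₁ = 564.8/47.29 = 11.9433 min; τ₂ = 1075/47.29 = 22.7321 min.
Solving the cascade with C₁(0)=C₂(0)=0 gives C₂(t) = C_in[1 − (τ₁ e^(−t/τ₁) − τ₂ e^(−t/τ₂))/(τ₁ − τ₂)].
At t = 13.66: e^(−t/τ₁) = 0.318627, e^(−t/τ₂) = 0.548311.
C₂ = 3.368·[1 − (11.9433·0.318627 − 22.7321·0.548311)/(-10.7888)] = 3.368·0.197425 = 0.664928 mol/L.

0.6649 mol/L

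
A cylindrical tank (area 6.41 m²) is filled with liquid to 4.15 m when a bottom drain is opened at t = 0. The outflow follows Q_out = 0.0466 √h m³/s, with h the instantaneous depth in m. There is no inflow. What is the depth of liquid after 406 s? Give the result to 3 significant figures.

With no inflow, A dh/dt = −0.0466 √h.
This is separable: 2 d(√h)/dt = −0.0466/A, so √h = √h₀ − (0.0466/(2A)) t.
√h = √4.15 − 0.0466·406/(2·6.41) = 2.0372 − 1.4758 = 0.56137.
h = 0.56137² = 0.31513 m.

0.315 m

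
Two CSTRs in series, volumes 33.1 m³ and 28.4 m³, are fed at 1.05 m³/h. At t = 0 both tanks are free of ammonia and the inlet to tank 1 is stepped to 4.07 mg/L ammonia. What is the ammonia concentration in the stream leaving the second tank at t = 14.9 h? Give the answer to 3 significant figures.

0.380 mg/L

Species balance on tank i: dCᵢ/dt = (Cᵢ₋₁ − Cᵢ)/τᵢ with τᵢ = Vᵢ/Q.
τ₁ = 33.1/1.05 = 31.524 h; τ₂ = 28.4/1.05 = 27.048 h.
Tank 1: C₁ = C_in(1 − e^(−t/τ₁)). Tank 2 (τ₁ ≠ τ₂): C₂ = C_in[1 − (τ₁ e^(−t/τ₁) − τ₂ e^(−t/τ₂))/(τ₁ − τ₂)].
At t = 14.9: e^(−t/τ₁) = 0.62334, e^(−t/τ₂) = 0.57644.
C₂ = 4.07·[1 − (31.524·0.62334 − 27.048·0.57644)/(4.4762)] = 4.07·0.093257 = 0.37956 mg/L.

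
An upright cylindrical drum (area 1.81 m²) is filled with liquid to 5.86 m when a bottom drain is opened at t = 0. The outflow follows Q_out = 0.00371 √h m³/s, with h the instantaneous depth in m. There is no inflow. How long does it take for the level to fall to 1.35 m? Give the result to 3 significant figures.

1230 s

A dh/dt = −Q_out = −0.00371 √h.
Separate and integrate: 2(√h − √h₀) = −(0.00371/A) t.
t = 2A(√h₀ − √h)/0.00371 = 2·1.81·(√5.86 − √1.35)/0.00371
  = 3.6200 × (2.4207 − 1.1619) / 0.00371 = 1228.3 s.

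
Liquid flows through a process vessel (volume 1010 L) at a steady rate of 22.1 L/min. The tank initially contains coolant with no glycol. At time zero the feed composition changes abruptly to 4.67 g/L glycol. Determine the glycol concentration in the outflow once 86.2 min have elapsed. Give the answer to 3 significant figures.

Species balance on the tank: V dC/dt = Q(C_in − C).
So dC/dt = (C_in − C)/τ with τ = V/Q = 1010/22.1 = 45.701 min.
C approaches C_in exponentially: C(t) = C_in + (C₀ − C_in) e^(−t/τ).
C(86.2) = 4.67 + (0 − 4.67)·e^(−86.2/45.701) = 4.67 + (-4.6700)·0.15165 = 3.9618 g/L.

3.96 g/L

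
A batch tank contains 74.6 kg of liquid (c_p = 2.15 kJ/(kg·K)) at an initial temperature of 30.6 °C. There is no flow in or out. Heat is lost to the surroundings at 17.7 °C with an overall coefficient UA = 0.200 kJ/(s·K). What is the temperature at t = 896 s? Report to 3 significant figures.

21.9 °C

Lumped-capacitance energy balance: M c_p dT/dt = UA(T_amb − T).
dT/dt = (T_ss − T)/τ with T_ss = T_amb = 17.700 °C, τ = M c_p/UA = 74.6·2.15/0.200 = 801.95 s.
This is linear first-order; T(t) = T_ss + (T₀ − T_ss) e^(−t/τ).
T(896) = 17.700 + (12.900)·0.32717 = 21.920 °C.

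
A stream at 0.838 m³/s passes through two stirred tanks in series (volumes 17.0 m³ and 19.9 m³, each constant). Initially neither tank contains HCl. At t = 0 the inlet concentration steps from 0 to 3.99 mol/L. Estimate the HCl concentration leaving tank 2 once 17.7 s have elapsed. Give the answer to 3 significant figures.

Each tank obeys Vᵢ dCᵢ/dt = Q(Cᵢ₋₁ − Cᵢ), so τᵢ = Vᵢ/Q.
τ₁ = 17.0/0.838 = 20.286 s; τ₂ = 19.9/0.838 = 23.747 s.
Solving the cascade with C₁(0)=C₂(0)=0 gives C₂(t) = C_in[1 − (τ₁ e^(−t/τ₁) − τ₂ e^(−t/τ₂))/(τ₁ − τ₂)].
At t = 17.7: e^(−t/τ₁) = 0.41790, e^(−t/τ₂) = 0.47456.
C₂ = 3.99·[1 − (20.286·0.41790 − 23.747·0.47456)/(-3.4606)] = 3.99·0.19328 = 0.77118 mol/L.

0.771 mol/L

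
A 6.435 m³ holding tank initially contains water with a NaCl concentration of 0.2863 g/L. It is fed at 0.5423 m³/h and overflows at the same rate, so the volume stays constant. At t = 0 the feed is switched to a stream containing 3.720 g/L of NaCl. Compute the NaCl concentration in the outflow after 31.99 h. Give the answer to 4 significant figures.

Unsteady species balance (constant V, well mixed): V dC/dt = Q(C_in − C).
Rewrite as dC/dt + C/τ = C_in/τ, τ = V/Q = 11.8661 h.
Integrating: C(t) = C_in + (C₀ − C_in) e^(−t/τ).
C(31.99) = 3.720 + (0.2863 − 3.720)·e^(−31.99/11.8661) = 3.720 + (-3.43370)·0.0674810 = 3.48829 g/L.

3.488 g/L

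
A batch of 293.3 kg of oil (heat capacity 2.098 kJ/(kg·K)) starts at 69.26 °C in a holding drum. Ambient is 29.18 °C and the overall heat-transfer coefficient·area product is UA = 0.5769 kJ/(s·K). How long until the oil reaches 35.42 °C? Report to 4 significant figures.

Lumped-capacitance energy balance: M c_p dT/dt = UA(T_amb − T).
τ = M c_p/UA = 1066.64 s; T_ss = T_amb = 29.1800 °C.
T(t) = T_ss + (T₀ − T_ss)e^(−t/τ); set T = 35.42:
t = −τ ln[(T − T_ss)/(T₀ − T_ss)] = −1066.64 · ln(0.155689) = 1983.84 s.

1984 s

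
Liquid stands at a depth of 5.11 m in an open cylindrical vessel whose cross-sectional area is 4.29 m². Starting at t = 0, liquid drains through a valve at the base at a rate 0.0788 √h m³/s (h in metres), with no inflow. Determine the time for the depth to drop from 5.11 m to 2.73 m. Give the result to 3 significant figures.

66.2 s

A dh/dt = −Q_out = −0.0788 √h.
Separate and integrate: 2(√h − √h₀) = −(0.0788/A) t.
t = 2A(√h₀ − √h)/0.0788 = 2·4.29·(√5.11 − √2.73)/0.0788
  = 8.5800 × (2.2605 − 1.6523) / 0.0788 = 66.229 s.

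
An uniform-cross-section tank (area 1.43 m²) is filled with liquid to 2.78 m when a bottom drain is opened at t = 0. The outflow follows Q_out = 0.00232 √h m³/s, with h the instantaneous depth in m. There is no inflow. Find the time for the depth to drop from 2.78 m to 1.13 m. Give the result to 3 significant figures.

745 s

With no inflow, A dh/dt = −0.00232 √h.
Separate and integrate: 2(√h − √h₀) = −(0.00232/A) t.
t = 2A(√h₀ − √h)/0.00232 = 2·1.43·(√2.78 − √1.13)/0.00232
  = 2.8600 × (1.6673 − 1.0630) / 0.00232 = 744.98 s.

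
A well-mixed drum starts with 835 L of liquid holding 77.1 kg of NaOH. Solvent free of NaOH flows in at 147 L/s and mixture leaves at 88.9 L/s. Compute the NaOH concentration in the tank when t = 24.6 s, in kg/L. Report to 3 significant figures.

Total volume: dV/dt = Q_in − Q_out = 58.100 L/s, so V(t) = 835 + 58.100 t and V(24.6) = 2264.3 L.
No NaOH enters, so dm/dt = −Q_out · (m/V).
Separate: dm/m = −Q_out dt/V(t) ⇒ ln(m/m₀) = −(Q_out/(Q_in−Q_out)) ln(V/V₀).
m = m₀ (V₀/V)^(Q_out/(Q_in−Q_out)) = 77.1 × (835/2264.3)^(1.5301) = 16.755 kg.
C = m/V = 16.755/2264.3 = 0.0073998 kg/L.

0.00740 kg/L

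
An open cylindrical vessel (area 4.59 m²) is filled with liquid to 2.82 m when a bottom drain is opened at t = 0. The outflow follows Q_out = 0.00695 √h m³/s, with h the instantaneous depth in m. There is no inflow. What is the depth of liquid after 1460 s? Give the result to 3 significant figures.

A dh/dt = −Q_out = −0.00695 √h.
Separate and integrate: 2(√h − √h₀) = −(0.00695/A) t.
√h = √2.82 − 0.00695·1460/(2·4.59) = 1.6793 − 1.1053 = 0.57395.
h = 0.57395² = 0.32942 m.

0.329 m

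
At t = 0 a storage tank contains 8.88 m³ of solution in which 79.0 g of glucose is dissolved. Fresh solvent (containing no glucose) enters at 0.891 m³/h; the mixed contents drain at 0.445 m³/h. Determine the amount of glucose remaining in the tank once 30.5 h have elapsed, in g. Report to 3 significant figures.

Let m(t) be the amount of glucose. Volume: V(t) = V₀ + (Q_in − Q_out) t = 8.88 + 0.44600 t; V(30.5) = 22.483 m³.
No glucose enters, so dm/dt = −Q_out · (m/V).
Separate: dm/m = −Q_out dt/V(t) ⇒ ln(m/m₀) = −(Q_out/(Q_in−Q_out)) ln(V/V₀).
m = m₀ (V₀/V)^(Q_out/(Q_in−Q_out)) = 79.0 × (8.88/22.483)^(0.99776) = 31.267 g.

31.3 g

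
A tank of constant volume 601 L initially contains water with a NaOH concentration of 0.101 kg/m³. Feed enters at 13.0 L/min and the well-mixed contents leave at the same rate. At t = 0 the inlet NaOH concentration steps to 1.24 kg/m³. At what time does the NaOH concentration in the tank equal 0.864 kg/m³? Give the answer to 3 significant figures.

51.2 min

Species balance: V dC/dt = Q(C_in − C) ⇒ τ = V/Q = 46.231 min.
C(t) = C_in + (C₀ − C_in) e^(−t/τ). Set C = 0.864 and solve for t:
e^(−t/τ) = (C − C_in)/(C₀ − C_in) = (0.864 − 1.24)/(0.101 − 1.24) = 0.33011
t = −τ ln(…) = 46.231 × 1.1083 = 51.238 min.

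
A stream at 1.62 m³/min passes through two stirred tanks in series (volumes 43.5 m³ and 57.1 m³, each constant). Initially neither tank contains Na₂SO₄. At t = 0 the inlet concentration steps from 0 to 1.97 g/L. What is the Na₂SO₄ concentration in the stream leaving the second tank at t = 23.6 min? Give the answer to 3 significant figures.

Time constants: τᵢ = Vᵢ/Q for each well-mixed tank.
τ₁ = 43.5/1.62 = 26.852 min; τ₂ = 57.1/1.62 = 35.247 min.
Tank 1: C₁ = C_in(1 − e^(−t/τ₁)). Tank 2 (τ₁ ≠ τ₂): C₂ = C_in[1 − (τ₁ e^(−t/τ₁) − τ₂ e^(−t/τ₂))/(τ₁ − τ₂)].
At t = 23.6: e^(−t/τ₁) = 0.41524, e^(−t/τ₂) = 0.51193.
C₂ = 1.97·[1 − (26.852·0.41524 − 35.247·0.51193)/(-8.3951)] = 1.97·0.17880 = 0.35223 g/L.

0.352 g/L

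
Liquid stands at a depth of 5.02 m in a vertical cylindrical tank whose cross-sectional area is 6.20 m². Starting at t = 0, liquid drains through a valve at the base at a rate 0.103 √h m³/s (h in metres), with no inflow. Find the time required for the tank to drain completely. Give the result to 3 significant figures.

270 s

Unsteady balance on liquid volume: A dh/dt = −0.103 √h.
This is separable: 2 d(√h)/dt = −0.103/A, so √h = √h₀ − (0.103/(2A)) t.
Set h = 0: 2√h₀ = (0.103/A) t_empty ⇒ t_empty = 2A√h₀/0.103.
t_empty = 2·6.20·√5.02/0.103 = 12.400·2.2405/0.103 = 269.73 s.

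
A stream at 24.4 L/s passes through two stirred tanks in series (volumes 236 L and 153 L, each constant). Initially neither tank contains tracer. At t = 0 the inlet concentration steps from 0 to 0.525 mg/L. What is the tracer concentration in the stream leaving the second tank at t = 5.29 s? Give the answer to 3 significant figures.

0.0774 mg/L

Species balance on tank i: dCᵢ/dt = (Cᵢ₋₁ − Cᵢ)/τᵢ with τᵢ = Vᵢ/Q.
τ₁ = 236/24.4 = 9.6721 s; τ₂ = 153/24.4 = 6.2705 s.
Solving the cascade with C₁(0)=C₂(0)=0 gives C₂(t) = C_in[1 − (τ₁ e^(−t/τ₁) − τ₂ e^(−t/τ₂))/(τ₁ − τ₂)].
At t = 5.29: e^(−t/τ₁) = 0.57872, e^(−t/τ₂) = 0.43014.
C₂ = 0.525·[1 − (9.6721·0.57872 − 6.2705·0.43014)/(3.4016)] = 0.525·0.14739 = 0.077381 mg/L.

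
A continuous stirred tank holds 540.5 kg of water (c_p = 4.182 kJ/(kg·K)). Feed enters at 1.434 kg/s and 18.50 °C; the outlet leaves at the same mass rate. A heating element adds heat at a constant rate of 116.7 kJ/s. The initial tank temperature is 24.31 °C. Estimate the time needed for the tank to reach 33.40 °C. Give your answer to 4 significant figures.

413.3 s

M c_p dT/dt = ṁ c_p (T_in − T) + Q̇.
τ = M/ṁ = 376.918 s; T_ss = T_in + Q̇/(ṁ c_p) = 37.9598 °C.
T(t) = T_ss + (T₀ − T_ss) e^(−t/τ). Set T = 33.40:
e^(−t/τ) = (33.40 − 37.9598)/(24.31 − 37.9598) = 0.334055
t = −376.918 · ln(0.334055) = 413.272 s.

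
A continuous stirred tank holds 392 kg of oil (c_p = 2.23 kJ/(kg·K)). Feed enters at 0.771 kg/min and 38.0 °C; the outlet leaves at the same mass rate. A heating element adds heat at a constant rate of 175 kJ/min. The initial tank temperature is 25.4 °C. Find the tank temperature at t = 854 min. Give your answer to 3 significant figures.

118 °C

Heat balance on the well-mixed liquid: M c_p dT/dt = ṁ c_p (T_in − T) + 175.
Rearrange: dT/dt = (T_ss − T)/τ with τ = M/ṁ = 508.43 min and T_ss = T_in + Q̇/(ṁ c_p) = 139.78 °C.
T approaches T_ss exponentially: T(t) = T_ss + (T₀ − T_ss) e^(−t/τ).
T(854) = 139.78 + (-114.38)·e^(−854/508.43) = 139.78 + (-114.38)·0.18643 = 118.46 °C.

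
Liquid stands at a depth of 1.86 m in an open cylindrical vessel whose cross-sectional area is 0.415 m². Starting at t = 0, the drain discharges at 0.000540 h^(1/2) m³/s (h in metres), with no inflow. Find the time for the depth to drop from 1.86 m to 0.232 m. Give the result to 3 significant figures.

With no inflow, A dh/dt = −0.000540 √h.
This is separable: 2 d(√h)/dt = −0.000540/A, so √h = √h₀ − (0.000540/(2A)) t.
t = 2A(√h₀ − √h)/0.000540 = 2·0.415·(√1.86 − √0.232)/0.000540
  = 0.83000 × (1.3638 − 0.48166) / 0.000540 = 1355.9 s.

1360 s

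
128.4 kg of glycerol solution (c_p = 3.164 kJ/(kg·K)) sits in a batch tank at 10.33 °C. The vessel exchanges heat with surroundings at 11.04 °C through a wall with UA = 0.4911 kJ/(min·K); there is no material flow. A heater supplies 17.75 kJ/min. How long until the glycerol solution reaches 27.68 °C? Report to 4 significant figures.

526.4 min

First-law balance (no shaft work): M c_p dT/dt = −UA(T − T_amb) + Q̇.
τ = M c_p/UA = 827.240 min; T_ss = T_amb + Q̇/UA = 11.04 + 17.75/0.4911 = 47.1834 °C.
T(t) = T_ss + (T₀ − T_ss)e^(−t/τ); set T = 27.68:
t = −τ ln[(T − T_ss)/(T₀ − T_ss)] = −827.240 · ln(0.529215) = 526.423 min.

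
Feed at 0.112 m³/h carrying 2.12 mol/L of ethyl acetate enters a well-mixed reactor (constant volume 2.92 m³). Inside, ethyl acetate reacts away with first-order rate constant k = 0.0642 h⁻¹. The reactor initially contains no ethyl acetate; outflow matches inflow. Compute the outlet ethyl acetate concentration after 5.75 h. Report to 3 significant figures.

V dC/dt = Q(C_in − C) − k V C.
This is linear with rate a = Q/V + k = 0.10256 h⁻¹.
C_ss = Q C_in/(Q + kV) = 0.79288 mol/L; C(t) = C_ss + (C₀ − C_ss) e^(−a t).
C(5.75) = 0.79288 + (-0.79288)·e^(−0.10256·5.75) = 0.79288 + (-0.79288)·0.55449 = 0.35323 mol/L.

0.353 mol/L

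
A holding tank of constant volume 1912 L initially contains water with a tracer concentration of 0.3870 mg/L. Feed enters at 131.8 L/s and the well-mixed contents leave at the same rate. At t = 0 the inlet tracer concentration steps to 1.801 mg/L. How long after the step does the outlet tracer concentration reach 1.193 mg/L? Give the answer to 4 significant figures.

Species balance: V dC/dt = Q(C_in − C) ⇒ τ = V/Q = 14.5068 s.
C(t) = C_in + (C₀ − C_in) e^(−t/τ). Set C = 1.193 and solve for t:
e^(−t/τ) = (C − C_in)/(C₀ − C_in) = (1.193 − 1.801)/(0.3870 − 1.801) = 0.429986
t = −τ ln(…) = 14.5068 × 0.844003 = 12.2438 s.

12.24 s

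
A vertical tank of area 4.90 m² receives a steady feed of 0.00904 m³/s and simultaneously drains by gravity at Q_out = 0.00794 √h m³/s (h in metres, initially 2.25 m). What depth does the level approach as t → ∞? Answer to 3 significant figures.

Accumulation of liquid (constant cross-section A): A dh/dt = Q_in − 0.00794 √h. At steady state dh/dt = 0:
Q_in = 0.00794 √h_ss ⇒ √h_ss = 0.00904/0.00794 = 1.1385.
h_ss = 1.1385² = 1.2963 m. (Since h₀ = 2.25 m > h_ss, the level will fall toward this value.)

1.30 m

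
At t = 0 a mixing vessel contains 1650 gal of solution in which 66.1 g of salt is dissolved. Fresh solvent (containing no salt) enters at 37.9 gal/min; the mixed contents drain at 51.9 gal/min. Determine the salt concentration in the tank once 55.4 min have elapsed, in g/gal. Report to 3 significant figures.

0.00718 g/gal

Total volume: dV/dt = Q_in − Q_out = -14.000 gal/min, so V(t) = 1650 − 14.000 t and V(55.4) = 874.40 gal.
Species balance (pure solvent in): dm/dt = −Q_out · m/V(t).
Separate: dm/m = −Q_out dt/V(t) ⇒ ln(m/m₀) = −(Q_out/(Q_in−Q_out)) ln(V/V₀).
m = m₀ (V₀/V)^(Q_out/(Q_in−Q_out)) = 66.1 × (1650/874.40)^(-3.7071) = 6.2787 g.
C = m/V = 6.2787/874.40 = 0.0071806 g/gal.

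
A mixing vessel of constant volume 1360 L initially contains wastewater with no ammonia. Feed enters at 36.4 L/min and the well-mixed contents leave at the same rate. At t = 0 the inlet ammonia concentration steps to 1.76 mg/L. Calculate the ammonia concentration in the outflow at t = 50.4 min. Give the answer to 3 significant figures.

1.30 mg/L

Transient balance on the dissolved component: V dC/dt = Q(C_in − C).
Time constant τ = V/Q = 1360/36.4 = 37.363 min.
This is linear first-order; C(t) = C_in + (C₀ − C_in) e^(−t/τ).
C(50.4) = 1.76 + (0 − 1.76)·e^(−50.4/37.363) = 1.76 + (-1.7600)·0.25951 = 1.3033 mg/L.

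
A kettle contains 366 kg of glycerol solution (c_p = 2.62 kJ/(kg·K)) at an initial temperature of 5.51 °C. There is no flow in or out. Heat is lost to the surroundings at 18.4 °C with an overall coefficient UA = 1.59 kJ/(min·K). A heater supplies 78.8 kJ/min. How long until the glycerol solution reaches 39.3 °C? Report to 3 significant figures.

470 min

Lumped-capacitance energy balance: M c_p dT/dt = UA(T_amb − T) + Q̇.
τ = M c_p/UA = 603.09 min; T_ss = T_amb + Q̇/UA = 18.4 + 78.8/1.59 = 67.960 °C.
T(t) = T_ss + (T₀ − T_ss)e^(−t/τ); set T = 39.3:
t = −τ ln[(T − T_ss)/(T₀ − T_ss)] = −603.09 · ln(0.45892) = 469.73 min.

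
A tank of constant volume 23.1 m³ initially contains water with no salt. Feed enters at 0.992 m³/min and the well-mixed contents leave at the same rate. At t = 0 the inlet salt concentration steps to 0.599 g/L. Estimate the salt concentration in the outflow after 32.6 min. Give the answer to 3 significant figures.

Accumulation = in − out for the solute gives V dC/dt = Q(C_in − C).
So dC/dt = (C_in − C)/τ with τ = V/Q = 23.1/0.992 = 23.286 min.
Integrating: C(t) = C_in + (C₀ − C_in) e^(−t/τ).
C(32.6) = 0.599 + (0 − 0.599)·e^(−32.6/23.286) = 0.599 + (-0.59900)·0.24661 = 0.45128 g/L.

0.451 g/L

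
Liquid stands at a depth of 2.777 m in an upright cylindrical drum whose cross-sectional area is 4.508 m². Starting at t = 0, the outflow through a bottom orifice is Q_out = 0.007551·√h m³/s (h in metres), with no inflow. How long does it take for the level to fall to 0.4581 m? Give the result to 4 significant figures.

With no inflow, A dh/dt = −0.007551 √h.
Separate and integrate: 2(√h − √h₀) = −(0.007551/A) t.
t = 2A(√h₀ − √h)/0.007551 = 2·4.508·(√2.777 − √0.4581)/0.007551
  = 9.01600 × (1.66643 − 0.676831) / 0.007551 = 1181.60 s.

1182 s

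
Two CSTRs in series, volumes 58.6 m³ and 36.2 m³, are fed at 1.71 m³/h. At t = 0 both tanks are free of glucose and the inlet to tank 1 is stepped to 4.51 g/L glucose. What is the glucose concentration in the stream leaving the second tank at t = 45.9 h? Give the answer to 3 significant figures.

Time constants: τᵢ = Vᵢ/Q for each well-mixed tank.
τ₁ = 58.6/1.71 = 34.269 h; τ₂ = 36.2/1.71 = 21.170 h.
Solving the cascade with C₁(0)=C₂(0)=0 gives C₂(t) = C_in[1 − (τ₁ e^(−t/τ₁) − τ₂ e^(−t/τ₂))/(τ₁ − τ₂)].
At t = 45.9: e^(−t/τ₁) = 0.26200, e^(−t/τ₂) = 0.11438.
C₂ = 4.51·[1 − (34.269·0.26200 − 21.170·0.11438)/(13.099)] = 4.51·0.49943 = 2.2524 g/L.

2.25 g/L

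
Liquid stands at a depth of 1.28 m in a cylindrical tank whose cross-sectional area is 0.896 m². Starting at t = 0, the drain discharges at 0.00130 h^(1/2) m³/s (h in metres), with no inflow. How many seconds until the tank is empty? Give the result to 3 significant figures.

1560 s

Unsteady balance on liquid volume: A dh/dt = −0.00130 √h.
This is separable: 2 d(√h)/dt = −0.00130/A, so √h = √h₀ − (0.00130/(2A)) t.
Tank is empty when √h = 0: t_empty = 2A√h₀/0.00130.
t_empty = 2·0.896·√1.28/0.00130 = 1.7920·1.1314/0.00130 = 1559.6 s.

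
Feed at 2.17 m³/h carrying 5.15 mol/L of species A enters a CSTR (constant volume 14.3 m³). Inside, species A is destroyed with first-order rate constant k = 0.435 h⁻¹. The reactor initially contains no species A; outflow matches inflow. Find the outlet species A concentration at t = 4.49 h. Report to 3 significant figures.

1.24 mol/L

Species balance: V dC/dt = Q C_in − Q C − k V C.
This is linear with rate a = Q/V + k = 0.58675 h⁻¹.
C_ss = Q C_in/(Q + kV) = 1.3319 mol/L; C(t) = C_ss + (C₀ − C_ss) e^(−a t).
C(4.49) = 1.3319 + (-1.3319)·e^(−0.58675·4.49) = 1.3319 + (-1.3319)·0.071755 = 1.2364 mol/L.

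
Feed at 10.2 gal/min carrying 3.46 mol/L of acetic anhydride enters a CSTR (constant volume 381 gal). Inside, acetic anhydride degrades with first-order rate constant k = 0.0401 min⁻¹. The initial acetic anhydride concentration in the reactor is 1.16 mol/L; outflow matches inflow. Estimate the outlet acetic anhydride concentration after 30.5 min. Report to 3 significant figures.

Accumulation = in − out − consumed: V dC/dt = Q C_in − Q C − k V C.
dC/dt = (Q/V) C_in − (Q/V + k) C; effective rate a = Q/V + k = 0.026772 + 0.0401 = 0.066872 min⁻¹.
C_ss = Q C_in/(Q + kV) = 1.3852 mol/L; C(t) = C_ss + (C₀ − C_ss) e^(−a t).
C(30.5) = 1.3852 + (-0.22519)·e^(−0.066872·30.5) = 1.3852 + (-0.22519)·0.13008 = 1.3559 mol/L.

1.36 mol/L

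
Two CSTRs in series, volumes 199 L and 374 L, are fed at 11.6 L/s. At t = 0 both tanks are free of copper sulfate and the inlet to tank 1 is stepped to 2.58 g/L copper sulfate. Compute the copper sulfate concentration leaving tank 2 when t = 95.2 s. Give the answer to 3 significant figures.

Each tank obeys Vᵢ dCᵢ/dt = Q(Cᵢ₋₁ − Cᵢ), so τᵢ = Vᵢ/Q.
τ₁ = 199/11.6 = 17.155 s; τ₂ = 374/11.6 = 32.241 s.
Tank 1: C₁ = C_in(1 − e^(−t/τ₁)). Tank 2 (τ₁ ≠ τ₂): C₂ = C_in[1 − (τ₁ e^(−t/τ₁) − τ₂ e^(−t/τ₂))/(τ₁ − τ₂)].
At t = 95.2: e^(−t/τ₁) = 0.0038900, e^(−t/τ₂) = 0.052197.
C₂ = 2.58·[1 − (17.155·0.0038900 − 32.241·0.052197)/(-15.086)] = 2.58·0.89287 = 2.3036 g/L.

2.30 g/L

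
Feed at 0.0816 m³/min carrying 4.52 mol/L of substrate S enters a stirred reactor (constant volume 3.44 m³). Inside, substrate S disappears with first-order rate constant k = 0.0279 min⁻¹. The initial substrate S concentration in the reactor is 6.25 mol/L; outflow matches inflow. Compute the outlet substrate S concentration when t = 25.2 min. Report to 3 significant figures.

Species balance: V dC/dt = Q C_in − Q C − k V C.
This is linear with rate a = Q/V + k = 0.051621 min⁻¹.
C_ss = Q C_in/(Q + kV) = 2.0770 mol/L; C(t) = C_ss + (C₀ − C_ss) e^(−a t).
C(25.2) = 2.0770 + (4.1730)·e^(−0.051621·25.2) = 2.0770 + (4.1730)·0.27230 = 3.2133 mol/L.

3.21 mol/L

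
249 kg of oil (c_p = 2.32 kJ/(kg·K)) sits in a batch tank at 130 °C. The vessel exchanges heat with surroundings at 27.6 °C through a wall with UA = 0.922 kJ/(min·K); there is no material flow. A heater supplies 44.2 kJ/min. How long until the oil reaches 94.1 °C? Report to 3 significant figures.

674 min

Energy balance: M c_p dT/dt = −UA(T − T_amb) + Q̇.
τ = M c_p/UA = 626.55 min; T_ss = T_amb + Q̇/UA = 27.6 + 44.2/0.922 = 75.539 °C.
T(t) = T_ss + (T₀ − T_ss)e^(−t/τ); set T = 94.1:
t = −τ ln[(T − T_ss)/(T₀ − T_ss)] = −626.55 · ln(0.34081) = 674.44 min.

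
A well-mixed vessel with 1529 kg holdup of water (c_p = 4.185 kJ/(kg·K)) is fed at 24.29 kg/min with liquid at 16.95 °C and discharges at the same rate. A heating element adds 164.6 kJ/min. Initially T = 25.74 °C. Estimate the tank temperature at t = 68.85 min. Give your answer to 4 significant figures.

M c_p dT/dt = ṁ c_p (T_in − T) + Q̇.
Rearrange: dT/dt = (T_ss − T)/τ with τ = M/ṁ = 62.9477 min and T_ss = T_in + Q̇/(ṁ c_p) = 18.5692 °C.
T approaches T_ss exponentially: T(t) = T_ss + (T₀ − T_ss) e^(−t/τ).
T(68.85) = 18.5692 + (7.17078)·e^(−68.85/62.9477) = 18.5692 + (7.17078)·0.334953 = 20.9711 °C.

20.97 °C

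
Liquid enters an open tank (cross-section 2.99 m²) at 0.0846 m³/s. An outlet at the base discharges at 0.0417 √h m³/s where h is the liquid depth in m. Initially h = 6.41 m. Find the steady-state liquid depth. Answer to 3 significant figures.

A dh/dt = Q_in − 0.0417 √h. Steady state requires inflow = outflow:
Q_in = 0.0417 √h_ss ⇒ √h_ss = 0.0846/0.0417 = 2.0288.
h_ss = 2.0288² = 4.1159 m. (Since h₀ = 6.41 m > h_ss, the level will fall toward this value.)

4.12 m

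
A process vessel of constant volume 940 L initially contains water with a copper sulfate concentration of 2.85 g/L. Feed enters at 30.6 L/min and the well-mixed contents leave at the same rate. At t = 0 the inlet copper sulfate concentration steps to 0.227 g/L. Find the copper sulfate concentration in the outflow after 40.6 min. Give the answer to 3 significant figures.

0.927 g/L

Accumulation = in − out for the solute gives V dC/dt = Q(C_in − C).
Time constant τ = V/Q = 940/30.6 = 30.719 min.
This is linear first-order; C(t) = C_in + (C₀ − C_in) e^(−t/τ).
C(40.6) = 0.227 + (2.85 − 0.227)·e^(−40.6/30.719) = 0.227 + (2.6230)·0.26669 = 0.92653 g/L.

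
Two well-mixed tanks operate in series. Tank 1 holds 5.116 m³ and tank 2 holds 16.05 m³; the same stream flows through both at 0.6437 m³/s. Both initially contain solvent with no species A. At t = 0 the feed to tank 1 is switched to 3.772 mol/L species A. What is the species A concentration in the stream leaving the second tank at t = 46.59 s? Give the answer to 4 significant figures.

Species balance on tank i: dCᵢ/dt = (Cᵢ₋₁ − Cᵢ)/τᵢ with τᵢ = Vᵢ/Q.
τ₁ = 5.116/0.6437 = 7.94780 s; τ₂ = 16.05/0.6437 = 24.9340 s.
Tank 1: C₁ = C_in(1 − e^(−t/τ₁)). Tank 2 (τ₁ ≠ τ₂): C₂ = C_in[1 − (τ₁ e^(−t/τ₁) − τ₂ e^(−t/τ₂))/(τ₁ − τ₂)].
At t = 46.59: e^(−t/τ₁) = 0.00284555, e^(−t/τ₂) = 0.154350.
C₂ = 3.772·[1 − (7.94780·0.00284555 − 24.9340·0.154350)/(-16.9862)] = 3.772·0.774762 = 2.92240 mol/L.

2.922 mol/L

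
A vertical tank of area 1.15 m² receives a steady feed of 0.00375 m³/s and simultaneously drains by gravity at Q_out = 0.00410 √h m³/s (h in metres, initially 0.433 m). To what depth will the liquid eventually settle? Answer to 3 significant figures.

0.837 m

Level balance: A dh/dt = 0.00375 − 0.00410 √h. Setting dh/dt = 0:
Q_in = 0.00410 √h_ss ⇒ √h_ss = 0.00375/0.00410 = 0.91463.
h_ss = 0.91463² = 0.83656 m. (Since h₀ = 0.433 m < h_ss, the level will rise toward this value.)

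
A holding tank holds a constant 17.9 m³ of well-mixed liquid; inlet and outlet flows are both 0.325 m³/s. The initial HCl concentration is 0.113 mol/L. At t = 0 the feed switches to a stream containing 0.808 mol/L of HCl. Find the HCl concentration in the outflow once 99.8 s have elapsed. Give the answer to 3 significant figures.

Accumulation = in − out for the solute gives V dC/dt = Q(C_in − C).
Time constant τ = V/Q = 17.9/0.325 = 55.077 s.
C approaches C_in exponentially: C(t) = C_in + (C₀ − C_in) e^(−t/τ).
C(99.8) = 0.808 + (0.113 − 0.808)·e^(−99.8/55.077) = 0.808 + (-0.69500)·0.16333 = 0.69449 mol/L.

0.694 mol/L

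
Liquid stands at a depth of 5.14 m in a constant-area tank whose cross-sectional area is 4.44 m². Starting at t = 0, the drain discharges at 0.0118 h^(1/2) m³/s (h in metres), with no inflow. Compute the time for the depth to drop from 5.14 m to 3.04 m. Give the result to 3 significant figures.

A dh/dt = −Q_out = −0.0118 √h.
This is separable: 2 d(√h)/dt = −0.0118/A, so √h = √h₀ − (0.0118/(2A)) t.
t = 2A(√h₀ − √h)/0.0118 = 2·4.44·(√5.14 − √3.04)/0.0118
  = 8.8800 × (2.2672 − 1.7436) / 0.0118 = 394.03 s.

394 s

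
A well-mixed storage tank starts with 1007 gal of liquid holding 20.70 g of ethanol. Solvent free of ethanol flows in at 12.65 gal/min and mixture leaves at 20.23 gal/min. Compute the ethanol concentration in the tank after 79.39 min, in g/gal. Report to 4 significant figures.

0.004500 g/gal

Total volume: dV/dt = Q_in − Q_out = -7.58000 gal/min, so V(t) = 1007 − 7.58000 t and V(79.39) = 405.224 gal.
Solute balance: dm/dt = 0 − Q_out C = −Q_out m/V(t).
Separate: dm/m = −Q_out dt/V(t) ⇒ ln(m/m₀) = −(Q_out/(Q_in−Q_out)) ln(V/V₀).
m = m₀ (V₀/V)^(Q_out/(Q_in−Q_out)) = 20.70 × (1007/405.224)^(-2.66887) = 1.82337 g.
C = m/V = 1.82337/405.224 = 0.00449967 g/gal.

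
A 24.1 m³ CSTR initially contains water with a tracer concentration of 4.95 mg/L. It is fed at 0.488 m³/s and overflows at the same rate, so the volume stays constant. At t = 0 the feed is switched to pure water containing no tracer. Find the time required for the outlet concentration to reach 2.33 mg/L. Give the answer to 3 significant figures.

37.2 s

Unsteady species balance (constant V, well mixed): V dC/dt = Q(C_in − C), so τ = V/Q = 49.385 s.
C(t) = C_in + (C₀ − C_in) e^(−t/τ). Set C = 2.33 and solve for t:
e^(−t/τ) = (C − C_in)/(C₀ − C_in) = (2.33 − 0)/(4.95 − 0) = 0.47071
t = −τ ln(…) = 49.385 × 0.75352 = 37.213 s.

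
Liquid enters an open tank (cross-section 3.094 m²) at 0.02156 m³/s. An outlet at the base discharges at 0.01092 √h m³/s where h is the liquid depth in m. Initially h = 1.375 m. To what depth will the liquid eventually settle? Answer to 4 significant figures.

Level balance: A dh/dt = 0.02156 − 0.01092 √h. Setting dh/dt = 0:
Q_in = 0.01092 √h_ss ⇒ √h_ss = 0.02156/0.01092 = 1.97436.
h_ss = 1.97436² = 3.89809 m. (Since h₀ = 1.375 m < h_ss, the level will rise toward this value.)

3.898 m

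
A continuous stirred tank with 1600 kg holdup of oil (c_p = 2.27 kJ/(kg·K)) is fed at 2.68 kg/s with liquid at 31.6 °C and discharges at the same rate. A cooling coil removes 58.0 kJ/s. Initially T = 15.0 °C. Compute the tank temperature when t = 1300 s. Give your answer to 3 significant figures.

First-law balance (no shaft work): M c_p dT/dt = ṁ c_p (T_in − T) − 58.0.
τ = M/ṁ = 597.01 s; T_ss = T_in − Q̇/(ṁ c_p) = 31.6 − 58.0/(2.68·2.27) = 22.066 °C.
Integrating: T(t) = T_ss + (T₀ − T_ss) e^(−t/τ).
T(1300) = 22.066 + (-7.0662)·e^(−1300/597.01) = 22.066 + (-7.0662)·0.11332 = 21.265 °C.

21.3 °C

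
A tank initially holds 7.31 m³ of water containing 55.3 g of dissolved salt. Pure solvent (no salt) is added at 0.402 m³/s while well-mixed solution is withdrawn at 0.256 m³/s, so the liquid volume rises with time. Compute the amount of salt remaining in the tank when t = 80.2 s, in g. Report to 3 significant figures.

Let m(t) be the amount of salt. Volume: V(t) = V₀ + (Q_in − Q_out) t = 7.31 + 0.14600 t; V(80.2) = 19.019 m³.
Solute balance: dm/dt = 0 − Q_out C = −Q_out m/V(t).
Separate: dm/m = −Q_out dt/V(t) ⇒ ln(m/m₀) = −(Q_out/(Q_in−Q_out)) ln(V/V₀).
m = m₀ (V₀/V)^(Q_out/(Q_in−Q_out)) = 55.3 × (7.31/19.019)^(1.7534) = 10.341 g.

10.3 g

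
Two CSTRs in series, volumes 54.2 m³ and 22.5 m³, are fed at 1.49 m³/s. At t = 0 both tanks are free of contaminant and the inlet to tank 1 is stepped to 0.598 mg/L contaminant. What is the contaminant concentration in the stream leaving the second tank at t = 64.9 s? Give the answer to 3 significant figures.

Species balance on tank i: dCᵢ/dt = (Cᵢ₋₁ − Cᵢ)/τᵢ with τᵢ = Vᵢ/Q.
τ₁ = 54.2/1.49 = 36.376 s; τ₂ = 22.5/1.49 = 15.101 s.
Solving the cascade with C₁(0)=C₂(0)=0 gives C₂(t) = C_in[1 − (τ₁ e^(−t/τ₁) − τ₂ e^(−t/τ₂))/(τ₁ − τ₂)].
At t = 64.9: e^(−t/τ₁) = 0.16794, e^(−t/τ₂) = 0.013598.
C₂ = 0.598·[1 − (36.376·0.16794 − 15.101·0.013598)/(21.275)] = 0.598·0.72251 = 0.43206 mg/L.

0.432 mg/L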